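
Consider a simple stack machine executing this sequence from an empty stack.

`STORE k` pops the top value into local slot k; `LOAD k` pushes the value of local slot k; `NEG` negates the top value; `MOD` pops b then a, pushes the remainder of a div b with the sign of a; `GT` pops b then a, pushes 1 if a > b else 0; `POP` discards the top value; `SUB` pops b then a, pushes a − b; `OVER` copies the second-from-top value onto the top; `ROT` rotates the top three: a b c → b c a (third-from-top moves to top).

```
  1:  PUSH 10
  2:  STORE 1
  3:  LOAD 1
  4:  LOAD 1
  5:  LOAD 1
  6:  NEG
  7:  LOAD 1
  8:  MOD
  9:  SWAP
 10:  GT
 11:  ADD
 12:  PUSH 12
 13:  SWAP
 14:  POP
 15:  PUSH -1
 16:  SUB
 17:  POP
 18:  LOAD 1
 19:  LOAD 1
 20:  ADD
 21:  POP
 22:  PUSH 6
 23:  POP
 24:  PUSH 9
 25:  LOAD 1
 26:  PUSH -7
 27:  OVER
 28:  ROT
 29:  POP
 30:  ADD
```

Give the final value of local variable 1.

10

PUSH 10 → 10
STORE 1 → (empty)
LOAD 1  → 10
LOAD 1  → 10 10
LOAD 1  → 10 10 10
NEG     → 10 10 -10
LOAD 1  → 10 10 -10 10
MOD     → 10 10 0
SWAP    → 10 0 10
GT      → 10 0
ADD     → 10
PUSH 12 → 10 12
SWAP    → 12 10
POP     → 12
PUSH -1 → 12 -1
SUB     → 13
POP     → (empty)
LOAD 1  → 10
LOAD 1  → 10 10
ADD     → 20
POP     → (empty)
PUSH 6  → 6
POP     → (empty)
PUSH 9  → 9
LOAD 1  → 9 10
PUSH -7 → 9 10 -7
OVER    → 9 10 -7 10
ROT     → 9 -7 10 10
POP     → 9 -7 10
ADD     → 9 3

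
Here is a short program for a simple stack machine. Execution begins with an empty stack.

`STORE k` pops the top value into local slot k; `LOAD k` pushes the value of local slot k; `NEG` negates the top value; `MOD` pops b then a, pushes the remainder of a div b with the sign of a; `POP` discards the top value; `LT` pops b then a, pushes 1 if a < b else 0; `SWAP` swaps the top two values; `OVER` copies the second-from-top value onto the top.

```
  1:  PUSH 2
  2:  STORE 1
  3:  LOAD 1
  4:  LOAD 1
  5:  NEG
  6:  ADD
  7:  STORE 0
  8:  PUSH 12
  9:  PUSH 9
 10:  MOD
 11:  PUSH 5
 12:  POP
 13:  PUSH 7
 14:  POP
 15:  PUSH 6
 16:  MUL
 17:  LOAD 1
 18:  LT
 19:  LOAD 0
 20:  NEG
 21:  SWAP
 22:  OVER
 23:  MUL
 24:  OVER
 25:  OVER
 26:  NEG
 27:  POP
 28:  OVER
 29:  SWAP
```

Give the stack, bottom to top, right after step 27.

[0, 0, 0]

PUSH 2  : 2
STORE 1 : (empty)
LOAD 1  : 2
LOAD 1  : 2 2
NEG     : 2 -2
ADD     : 0
STORE 0 : (empty)
PUSH 12 : 12
PUSH 9  : 12 9
MOD     : 3
PUSH 5  : 3 5
POP     : 3
PUSH 7  : 3 7
POP     : 3
PUSH 6  : 3 6
MUL     : 18
LOAD 1  : 18 2
LT      : 0
LOAD 0  : 0 0
NEG     : 0 0
SWAP    : 0 0
OVER    : 0 0 0
MUL     : 0 0
OVER    : 0 0 0
OVER    : 0 0 0 0
NEG     : 0 0 0 0
POP     : 0 0 0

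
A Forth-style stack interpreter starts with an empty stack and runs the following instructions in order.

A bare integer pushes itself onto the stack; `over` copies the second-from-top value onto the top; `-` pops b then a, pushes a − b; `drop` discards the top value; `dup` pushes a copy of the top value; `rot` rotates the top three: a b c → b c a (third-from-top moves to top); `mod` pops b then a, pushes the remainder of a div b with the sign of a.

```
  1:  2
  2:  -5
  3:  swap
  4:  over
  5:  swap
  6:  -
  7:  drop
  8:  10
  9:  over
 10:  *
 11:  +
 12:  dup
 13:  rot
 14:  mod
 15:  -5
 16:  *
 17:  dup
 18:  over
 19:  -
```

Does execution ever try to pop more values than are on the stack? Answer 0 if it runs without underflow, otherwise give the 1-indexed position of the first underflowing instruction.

2     2
-5    2 -5
swap  -5 2
over  -5 2 -5
swap  -5 -5 2
-     -5 -7
drop  -5
10    -5 10
over  -5 10 -5
*     -5 -50
+     -55
dup   -55 -55
rot  — needs 3 operands, stack has 2 → underflow

13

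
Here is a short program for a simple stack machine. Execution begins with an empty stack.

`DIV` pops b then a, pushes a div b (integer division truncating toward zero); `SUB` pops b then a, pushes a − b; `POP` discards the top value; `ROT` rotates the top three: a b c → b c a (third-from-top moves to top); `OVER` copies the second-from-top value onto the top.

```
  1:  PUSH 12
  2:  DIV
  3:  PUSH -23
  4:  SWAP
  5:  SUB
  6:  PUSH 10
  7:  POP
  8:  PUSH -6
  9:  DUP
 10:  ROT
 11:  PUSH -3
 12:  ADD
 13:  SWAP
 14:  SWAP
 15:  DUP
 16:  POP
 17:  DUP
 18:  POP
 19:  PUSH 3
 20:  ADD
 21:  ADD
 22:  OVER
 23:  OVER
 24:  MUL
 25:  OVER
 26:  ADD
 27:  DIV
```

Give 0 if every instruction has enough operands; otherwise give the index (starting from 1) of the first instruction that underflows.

PUSH 12 → 12
DIV  — needs 2 operands, stack has 1 → underflow

2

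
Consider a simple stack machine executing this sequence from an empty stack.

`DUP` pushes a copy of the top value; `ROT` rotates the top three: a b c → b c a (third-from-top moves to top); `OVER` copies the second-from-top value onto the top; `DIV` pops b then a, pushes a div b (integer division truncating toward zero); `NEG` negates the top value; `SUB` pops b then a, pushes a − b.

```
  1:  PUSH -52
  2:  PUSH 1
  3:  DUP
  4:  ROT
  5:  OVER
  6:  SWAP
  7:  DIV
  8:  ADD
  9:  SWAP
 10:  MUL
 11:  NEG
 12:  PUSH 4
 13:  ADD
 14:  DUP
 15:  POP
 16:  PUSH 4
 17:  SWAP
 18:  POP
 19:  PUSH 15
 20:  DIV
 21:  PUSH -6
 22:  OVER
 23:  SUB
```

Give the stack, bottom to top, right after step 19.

[4, 15]

PUSH -52  -52
PUSH 1    -52 1
DUP       -52 1 1
ROT       1 1 -52
OVER      1 1 -52 1
SWAP      1 1 1 -52
DIV       1 1 0
ADD       1 1
SWAP      1 1
MUL       1
NEG       -1
PUSH 4    -1 4
ADD       3
DUP       3 3
POP       3
PUSH 4    3 4
SWAP      4 3
POP       4
PUSH 15   4 15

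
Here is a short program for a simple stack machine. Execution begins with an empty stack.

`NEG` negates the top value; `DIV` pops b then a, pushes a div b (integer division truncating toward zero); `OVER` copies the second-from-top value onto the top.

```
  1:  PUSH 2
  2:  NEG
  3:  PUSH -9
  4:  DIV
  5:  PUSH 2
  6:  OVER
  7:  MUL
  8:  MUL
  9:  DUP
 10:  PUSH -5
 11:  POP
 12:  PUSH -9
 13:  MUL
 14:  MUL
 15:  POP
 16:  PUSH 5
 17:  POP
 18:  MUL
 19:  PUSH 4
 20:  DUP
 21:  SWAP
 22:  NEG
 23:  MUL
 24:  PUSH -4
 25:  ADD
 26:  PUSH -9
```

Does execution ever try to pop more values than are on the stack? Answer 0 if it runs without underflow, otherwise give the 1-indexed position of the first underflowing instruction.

PUSH 2  → 2
NEG     → -2
PUSH -9 → -2 -9
DIV     → 0
PUSH 2  → 0 2
OVER    → 0 2 0
MUL     → 0 0
MUL     → 0
DUP     → 0 0
PUSH -5 → 0 0 -5
POP     → 0 0
PUSH -9 → 0 0 -9
MUL     → 0 0
MUL     → 0
POP     → (empty)
PUSH 5  → 5
POP     → (empty)
MUL  — needs 2 operands, stack has 0 → underflow

18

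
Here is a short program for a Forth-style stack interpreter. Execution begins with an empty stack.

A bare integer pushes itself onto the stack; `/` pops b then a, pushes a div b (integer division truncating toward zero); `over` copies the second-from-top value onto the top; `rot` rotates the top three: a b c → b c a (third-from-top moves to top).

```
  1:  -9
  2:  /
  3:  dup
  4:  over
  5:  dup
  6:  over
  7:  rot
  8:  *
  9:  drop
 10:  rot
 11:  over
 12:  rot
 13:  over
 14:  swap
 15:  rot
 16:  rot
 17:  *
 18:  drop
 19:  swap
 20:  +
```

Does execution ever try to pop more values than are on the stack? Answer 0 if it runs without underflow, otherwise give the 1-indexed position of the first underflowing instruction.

-9 → -9
/  — needs 2 operands, stack has 1 → underflow

2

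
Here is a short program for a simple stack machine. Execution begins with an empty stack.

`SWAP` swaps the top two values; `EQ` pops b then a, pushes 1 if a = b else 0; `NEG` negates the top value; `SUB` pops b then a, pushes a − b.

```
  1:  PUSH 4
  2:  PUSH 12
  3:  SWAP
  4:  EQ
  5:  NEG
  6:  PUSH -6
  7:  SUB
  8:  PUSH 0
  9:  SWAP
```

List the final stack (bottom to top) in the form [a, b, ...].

[0, 6]

PUSH 4   [4]
PUSH 12  [4, 12]
SWAP     [12, 4]
EQ       [0]
NEG      [0]
PUSH -6  [0, -6]
SUB      [6]
PUSH 0   [6, 0]
SWAP     [0, 6]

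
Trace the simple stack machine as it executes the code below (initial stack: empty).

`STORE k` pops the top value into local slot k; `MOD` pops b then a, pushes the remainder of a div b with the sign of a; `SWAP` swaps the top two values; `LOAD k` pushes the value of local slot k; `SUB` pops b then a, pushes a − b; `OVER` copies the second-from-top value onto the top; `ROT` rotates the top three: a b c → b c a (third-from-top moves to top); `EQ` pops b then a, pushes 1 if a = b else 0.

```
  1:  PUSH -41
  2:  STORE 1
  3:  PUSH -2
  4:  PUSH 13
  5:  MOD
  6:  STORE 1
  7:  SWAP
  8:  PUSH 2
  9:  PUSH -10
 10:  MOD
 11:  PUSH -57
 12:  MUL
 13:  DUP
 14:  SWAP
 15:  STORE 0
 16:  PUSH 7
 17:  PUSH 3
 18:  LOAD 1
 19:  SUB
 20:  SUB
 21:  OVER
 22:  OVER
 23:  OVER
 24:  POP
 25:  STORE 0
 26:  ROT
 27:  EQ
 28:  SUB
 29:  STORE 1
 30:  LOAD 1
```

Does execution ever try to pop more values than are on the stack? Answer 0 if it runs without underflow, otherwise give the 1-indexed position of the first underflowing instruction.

PUSH -41  -41
STORE 1   (empty)
PUSH -2   -2
PUSH 13   -2 13
MOD       -2
STORE 1   (empty)
SWAP  — needs 2 operands, stack has 0 → underflow

7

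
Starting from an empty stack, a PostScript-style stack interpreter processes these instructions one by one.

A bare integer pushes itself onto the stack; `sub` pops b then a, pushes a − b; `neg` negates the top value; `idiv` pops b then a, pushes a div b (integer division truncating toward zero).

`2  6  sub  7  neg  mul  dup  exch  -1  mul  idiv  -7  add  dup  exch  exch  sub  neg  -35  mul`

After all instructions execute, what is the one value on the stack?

2    → 2
6    → 2 6
sub  → -4
7    → -4 7
neg  → -4 -7
mul  → 28
dup  → 28 28
exch → 28 28
-1   → 28 28 -1
mul  → 28 -28
idiv → -1
-7   → -1 -7
add  → -8
dup  → -8 -8
exch → -8 -8
exch → -8 -8
sub  → 0
neg  → 0
-35  → 0 -35
mul  → 0

0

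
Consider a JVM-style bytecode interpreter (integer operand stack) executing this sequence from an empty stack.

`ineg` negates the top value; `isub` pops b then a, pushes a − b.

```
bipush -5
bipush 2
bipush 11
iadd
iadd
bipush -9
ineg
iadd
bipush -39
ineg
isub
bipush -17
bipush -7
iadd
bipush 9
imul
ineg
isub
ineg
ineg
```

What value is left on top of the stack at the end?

-238

bipush -5   -5
bipush 2    -5 2
bipush 11   -5 2 11
iadd        -5 13
iadd        8
bipush -9   8 -9
ineg        8 9
iadd        17
bipush -39  17 -39
ineg        17 39
isub        -22
bipush -17  -22 -17
bipush -7   -22 -17 -7
iadd        -22 -24
bipush 9    -22 -24 9
imul        -22 -216
ineg        -22 216
isub        -238
ineg        238
ineg        -238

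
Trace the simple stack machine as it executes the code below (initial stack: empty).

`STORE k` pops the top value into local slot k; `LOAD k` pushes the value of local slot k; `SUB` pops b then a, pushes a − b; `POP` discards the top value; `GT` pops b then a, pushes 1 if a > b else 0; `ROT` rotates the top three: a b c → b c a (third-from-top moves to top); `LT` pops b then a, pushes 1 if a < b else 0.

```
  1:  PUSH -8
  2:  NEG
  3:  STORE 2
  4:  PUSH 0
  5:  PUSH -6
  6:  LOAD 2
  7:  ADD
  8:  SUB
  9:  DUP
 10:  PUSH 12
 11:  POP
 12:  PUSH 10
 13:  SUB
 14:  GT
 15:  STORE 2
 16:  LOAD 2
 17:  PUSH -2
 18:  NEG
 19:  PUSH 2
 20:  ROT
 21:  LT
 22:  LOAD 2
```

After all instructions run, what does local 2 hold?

PUSH -8 → [-8]
NEG     → [8]
STORE 2 → []
PUSH 0  → [0]
PUSH -6 → [0, -6]
LOAD 2  → [0, -6, 8]
ADD     → [0, 2]
SUB     → [-2]
DUP     → [-2, -2]
PUSH 12 → [-2, -2, 12]
POP     → [-2, -2]
PUSH 10 → [-2, -2, 10]
SUB     → [-2, -12]
GT      → [1]
STORE 2 → []
LOAD 2  → [1]
PUSH -2 → [1, -2]
NEG     → [1, 2]
PUSH 2  → [1, 2, 2]
ROT     → [2, 2, 1]
LT      → [2, 0]
LOAD 2  → [2, 0, 1]

1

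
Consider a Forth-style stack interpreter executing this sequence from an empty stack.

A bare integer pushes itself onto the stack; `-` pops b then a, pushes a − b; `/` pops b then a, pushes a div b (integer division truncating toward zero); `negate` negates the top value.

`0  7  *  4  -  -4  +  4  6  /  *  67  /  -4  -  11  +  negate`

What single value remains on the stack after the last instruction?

0       [0]
7       [0, 7]
*       [0]
4       [0, 4]
-       [-4]
-4      [-4, -4]
+       [-8]
4       [-8, 4]
6       [-8, 4, 6]
/       [-8, 0]
*       [0]
67      [0, 67]
/       [0]
-4      [0, -4]
-       [4]
11      [4, 11]
+       [15]
negate  [-15]

-15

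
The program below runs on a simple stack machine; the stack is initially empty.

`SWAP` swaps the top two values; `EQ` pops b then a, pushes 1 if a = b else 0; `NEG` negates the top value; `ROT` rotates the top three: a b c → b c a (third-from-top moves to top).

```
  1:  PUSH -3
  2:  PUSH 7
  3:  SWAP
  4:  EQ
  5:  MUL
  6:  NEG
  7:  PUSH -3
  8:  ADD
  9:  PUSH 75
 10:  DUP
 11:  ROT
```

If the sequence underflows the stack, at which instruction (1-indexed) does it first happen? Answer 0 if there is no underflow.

PUSH -3  [-3]
PUSH 7   [-3, 7]
SWAP     [7, -3]
EQ       [0]
MUL  — needs 2 operands, stack has 1 → underflow

5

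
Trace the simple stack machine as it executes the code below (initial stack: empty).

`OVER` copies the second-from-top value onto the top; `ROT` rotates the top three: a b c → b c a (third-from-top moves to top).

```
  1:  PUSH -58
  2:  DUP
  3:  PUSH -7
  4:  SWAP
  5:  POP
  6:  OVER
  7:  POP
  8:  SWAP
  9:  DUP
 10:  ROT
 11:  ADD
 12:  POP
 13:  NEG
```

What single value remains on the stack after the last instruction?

58

PUSH -58 → [-58]
DUP      → [-58, -58]
PUSH -7  → [-58, -58, -7]
SWAP     → [-58, -7, -58]
POP      → [-58, -7]
OVER     → [-58, -7, -58]
POP      → [-58, -7]
SWAP     → [-7, -58]
DUP      → [-7, -58, -58]
ROT      → [-58, -58, -7]
ADD      → [-58, -65]
POP      → [-58]
NEG      → [58]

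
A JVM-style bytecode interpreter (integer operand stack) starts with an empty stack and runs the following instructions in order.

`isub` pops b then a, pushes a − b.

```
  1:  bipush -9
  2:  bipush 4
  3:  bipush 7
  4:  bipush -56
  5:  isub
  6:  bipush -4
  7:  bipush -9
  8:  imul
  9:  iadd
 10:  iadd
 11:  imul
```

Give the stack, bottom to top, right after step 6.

bipush -9  -> -9
bipush 4   -> -9 4
bipush 7   -> -9 4 7
bipush -56 -> -9 4 7 -56
isub       -> -9 4 63
bipush -4  -> -9 4 63 -4

[-9, 4, 63, -4]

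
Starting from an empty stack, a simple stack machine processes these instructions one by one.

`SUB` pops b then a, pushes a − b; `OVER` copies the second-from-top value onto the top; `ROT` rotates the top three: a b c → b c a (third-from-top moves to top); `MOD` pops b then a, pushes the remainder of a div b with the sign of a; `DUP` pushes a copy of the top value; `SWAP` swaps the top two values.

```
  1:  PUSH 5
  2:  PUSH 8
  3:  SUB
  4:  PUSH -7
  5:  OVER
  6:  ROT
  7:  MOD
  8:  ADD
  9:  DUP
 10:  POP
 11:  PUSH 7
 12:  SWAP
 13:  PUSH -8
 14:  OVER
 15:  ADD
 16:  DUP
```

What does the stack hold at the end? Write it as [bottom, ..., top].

[7, -7, -15, -15]

PUSH 5   5
PUSH 8   5 8
SUB      -3
PUSH -7  -3 -7
OVER     -3 -7 -3
ROT      -7 -3 -3
MOD      -7 0
ADD      -7
DUP      -7 -7
POP      -7
PUSH 7   -7 7
SWAP     7 -7
PUSH -8  7 -7 -8
OVER     7 -7 -8 -7
ADD      7 -7 -15
DUP      7 -7 -15 -15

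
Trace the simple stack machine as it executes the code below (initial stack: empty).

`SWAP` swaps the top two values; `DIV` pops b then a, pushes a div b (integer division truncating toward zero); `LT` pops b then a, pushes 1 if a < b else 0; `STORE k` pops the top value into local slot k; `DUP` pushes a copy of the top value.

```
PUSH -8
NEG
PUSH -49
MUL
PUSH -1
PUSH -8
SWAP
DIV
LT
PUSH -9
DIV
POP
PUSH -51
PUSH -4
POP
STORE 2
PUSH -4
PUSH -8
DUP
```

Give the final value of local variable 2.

-51

PUSH -8  → -8
NEG      → 8
PUSH -49 → 8 -49
MUL      → -392
PUSH -1  → -392 -1
PUSH -8  → -392 -1 -8
SWAP     → -392 -8 -1
DIV      → -392 8
LT       → 1
PUSH -9  → 1 -9
DIV      → 0
POP      → (empty)
PUSH -51 → -51
PUSH -4  → -51 -4
POP      → -51
STORE 2  → (empty)
PUSH -4  → -4
PUSH -8  → -4 -8
DUP      → -4 -8 -8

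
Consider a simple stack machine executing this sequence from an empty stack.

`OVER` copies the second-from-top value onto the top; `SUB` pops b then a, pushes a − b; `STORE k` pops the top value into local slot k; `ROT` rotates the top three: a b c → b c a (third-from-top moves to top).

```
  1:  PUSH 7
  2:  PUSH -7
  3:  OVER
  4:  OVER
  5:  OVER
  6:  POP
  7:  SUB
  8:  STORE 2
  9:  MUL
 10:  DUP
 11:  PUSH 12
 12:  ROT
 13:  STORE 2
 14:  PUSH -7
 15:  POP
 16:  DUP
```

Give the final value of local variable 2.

-49

PUSH 7  → [7]
PUSH -7 → [7, -7]
OVER    → [7, -7, 7]
OVER    → [7, -7, 7, -7]
OVER    → [7, -7, 7, -7, 7]
POP     → [7, -7, 7, -7]
SUB     → [7, -7, 14]
STORE 2 → [7, -7]
MUL     → [-49]
DUP     → [-49, -49]
PUSH 12 → [-49, -49, 12]
ROT     → [-49, 12, -49]
STORE 2 → [-49, 12]
PUSH -7 → [-49, 12, -7]
POP     → [-49, 12]
DUP     → [-49, 12, 12]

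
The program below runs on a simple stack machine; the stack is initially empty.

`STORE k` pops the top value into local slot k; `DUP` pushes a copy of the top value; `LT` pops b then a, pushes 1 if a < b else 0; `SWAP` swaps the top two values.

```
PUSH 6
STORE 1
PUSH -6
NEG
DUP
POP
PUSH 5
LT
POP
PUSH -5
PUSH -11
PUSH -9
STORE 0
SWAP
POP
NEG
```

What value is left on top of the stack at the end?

11

PUSH 6   : 6
STORE 1  : (empty)
PUSH -6  : -6
NEG      : 6
DUP      : 6 6
POP      : 6
PUSH 5   : 6 5
LT       : 0
POP      : (empty)
PUSH -5  : -5
PUSH -11 : -5 -11
PUSH -9  : -5 -11 -9
STORE 0  : -5 -11
SWAP     : -11 -5
POP      : -11
NEG      : 11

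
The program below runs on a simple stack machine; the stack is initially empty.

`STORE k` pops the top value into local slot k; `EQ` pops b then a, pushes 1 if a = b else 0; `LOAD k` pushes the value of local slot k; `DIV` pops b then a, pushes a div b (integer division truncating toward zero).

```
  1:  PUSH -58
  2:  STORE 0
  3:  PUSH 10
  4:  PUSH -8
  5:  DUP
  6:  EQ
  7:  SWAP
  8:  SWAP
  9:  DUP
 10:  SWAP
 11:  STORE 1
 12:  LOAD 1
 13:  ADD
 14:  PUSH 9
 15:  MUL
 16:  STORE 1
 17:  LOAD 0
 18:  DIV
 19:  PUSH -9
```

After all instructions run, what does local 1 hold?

18

PUSH -58 : [-58]
STORE 0  : []
PUSH 10  : [10]
PUSH -8  : [10, -8]
DUP      : [10, -8, -8]
EQ       : [10, 1]
SWAP     : [1, 10]
SWAP     : [10, 1]
DUP      : [10, 1, 1]
SWAP     : [10, 1, 1]
STORE 1  : [10, 1]
LOAD 1   : [10, 1, 1]
ADD      : [10, 2]
PUSH 9   : [10, 2, 9]
MUL      : [10, 18]
STORE 1  : [10]
LOAD 0   : [10, -58]
DIV      : [0]
PUSH -9  : [0, -9]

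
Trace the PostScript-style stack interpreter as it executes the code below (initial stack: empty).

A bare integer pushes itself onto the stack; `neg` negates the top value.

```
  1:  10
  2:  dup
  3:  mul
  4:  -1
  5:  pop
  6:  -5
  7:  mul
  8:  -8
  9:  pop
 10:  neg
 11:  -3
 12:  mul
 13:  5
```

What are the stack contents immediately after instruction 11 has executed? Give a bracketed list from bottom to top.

10  : [10]
dup : [10, 10]
mul : [100]
-1  : [100, -1]
pop : [100]
-5  : [100, -5]
mul : [-500]
-8  : [-500, -8]
pop : [-500]
neg : [500]
-3  : [500, -3]

[500, -3]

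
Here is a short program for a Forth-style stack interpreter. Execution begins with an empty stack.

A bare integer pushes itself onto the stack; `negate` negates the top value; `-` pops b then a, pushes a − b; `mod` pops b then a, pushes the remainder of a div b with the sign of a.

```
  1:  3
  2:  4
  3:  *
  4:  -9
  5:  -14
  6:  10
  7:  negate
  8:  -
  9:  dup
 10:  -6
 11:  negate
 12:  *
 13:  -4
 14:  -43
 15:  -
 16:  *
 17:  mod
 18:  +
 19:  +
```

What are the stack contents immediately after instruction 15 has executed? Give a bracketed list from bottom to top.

[12, -9, -4, -24, 39]

3       3
4       3 4
*       12
-9      12 -9
-14     12 -9 -14
10      12 -9 -14 10
negate  12 -9 -14 -10
-       12 -9 -4
dup     12 -9 -4 -4
-6      12 -9 -4 -4 -6
negate  12 -9 -4 -4 6
*       12 -9 -4 -24
-4      12 -9 -4 -24 -4
-43     12 -9 -4 -24 -4 -43
-       12 -9 -4 -24 39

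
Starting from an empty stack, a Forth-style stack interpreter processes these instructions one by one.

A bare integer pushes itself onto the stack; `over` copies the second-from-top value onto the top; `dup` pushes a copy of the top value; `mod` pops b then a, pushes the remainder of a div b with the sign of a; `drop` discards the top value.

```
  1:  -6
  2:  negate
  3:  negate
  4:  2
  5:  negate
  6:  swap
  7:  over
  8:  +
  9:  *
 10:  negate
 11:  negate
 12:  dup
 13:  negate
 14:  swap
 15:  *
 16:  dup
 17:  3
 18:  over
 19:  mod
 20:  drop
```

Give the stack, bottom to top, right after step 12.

[16, 16]

-6      [-6]
negate  [6]
negate  [-6]
2       [-6, 2]
negate  [-6, -2]
swap    [-2, -6]
over    [-2, -6, -2]
+       [-2, -8]
*       [16]
negate  [-16]
negate  [16]
dup     [16, 16]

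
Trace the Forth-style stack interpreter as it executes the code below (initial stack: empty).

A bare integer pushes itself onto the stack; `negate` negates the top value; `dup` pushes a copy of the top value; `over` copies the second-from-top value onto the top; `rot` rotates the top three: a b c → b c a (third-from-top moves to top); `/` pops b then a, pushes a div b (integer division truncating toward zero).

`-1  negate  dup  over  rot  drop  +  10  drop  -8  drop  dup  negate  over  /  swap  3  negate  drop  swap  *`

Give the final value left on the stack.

-2

-1     → -1
negate → 1
dup    → 1 1
over   → 1 1 1
rot    → 1 1 1
drop   → 1 1
+      → 2
10     → 2 10
drop   → 2
-8     → 2 -8
drop   → 2
dup    → 2 2
negate → 2 -2
over   → 2 -2 2
/      → 2 -1
swap   → -1 2
3      → -1 2 3
negate → -1 2 -3
drop   → -1 2
swap   → 2 -1
*      → -2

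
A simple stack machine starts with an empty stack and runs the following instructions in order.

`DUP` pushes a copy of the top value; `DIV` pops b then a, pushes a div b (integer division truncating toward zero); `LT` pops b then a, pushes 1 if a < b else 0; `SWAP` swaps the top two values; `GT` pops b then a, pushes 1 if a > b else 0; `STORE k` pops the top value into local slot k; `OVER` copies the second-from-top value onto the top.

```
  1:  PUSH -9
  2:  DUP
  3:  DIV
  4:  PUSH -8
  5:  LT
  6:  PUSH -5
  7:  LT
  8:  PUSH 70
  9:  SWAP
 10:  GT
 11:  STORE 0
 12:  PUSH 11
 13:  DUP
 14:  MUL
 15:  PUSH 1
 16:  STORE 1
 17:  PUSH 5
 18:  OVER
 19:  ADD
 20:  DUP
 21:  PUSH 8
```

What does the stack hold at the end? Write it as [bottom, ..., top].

PUSH -9 : -9
DUP     : -9 -9
DIV     : 1
PUSH -8 : 1 -8
LT      : 0
PUSH -5 : 0 -5
LT      : 0
PUSH 70 : 0 70
SWAP    : 70 0
GT      : 1
STORE 0 : (empty)
PUSH 11 : 11
DUP     : 11 11
MUL     : 121
PUSH 1  : 121 1
STORE 1 : 121
PUSH 5  : 121 5
OVER    : 121 5 121
ADD     : 121 126
DUP     : 121 126 126
PUSH 8  : 121 126 126 8

[121, 126, 126, 8]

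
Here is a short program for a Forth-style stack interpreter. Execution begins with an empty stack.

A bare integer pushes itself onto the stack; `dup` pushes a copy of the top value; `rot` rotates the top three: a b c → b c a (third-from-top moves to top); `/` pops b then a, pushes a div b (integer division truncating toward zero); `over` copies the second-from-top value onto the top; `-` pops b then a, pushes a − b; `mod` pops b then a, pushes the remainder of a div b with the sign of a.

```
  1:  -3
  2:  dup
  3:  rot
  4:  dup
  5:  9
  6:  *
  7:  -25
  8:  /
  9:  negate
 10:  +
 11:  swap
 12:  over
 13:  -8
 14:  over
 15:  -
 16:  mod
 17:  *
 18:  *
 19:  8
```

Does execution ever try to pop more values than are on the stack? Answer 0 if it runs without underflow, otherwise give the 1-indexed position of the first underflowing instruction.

-3   -3
dup  -3 -3
rot  — needs 3 operands, stack has 2 → underflow

3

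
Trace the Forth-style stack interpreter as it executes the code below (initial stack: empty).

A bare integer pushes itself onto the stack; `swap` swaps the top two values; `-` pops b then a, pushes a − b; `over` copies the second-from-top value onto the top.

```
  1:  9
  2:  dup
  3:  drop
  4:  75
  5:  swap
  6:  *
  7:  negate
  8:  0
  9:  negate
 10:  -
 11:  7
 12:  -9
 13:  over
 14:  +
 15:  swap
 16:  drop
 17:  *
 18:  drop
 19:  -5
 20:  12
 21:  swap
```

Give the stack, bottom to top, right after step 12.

9       9
dup     9 9
drop    9
75      9 75
swap    75 9
*       675
negate  -675
0       -675 0
negate  -675 0
-       -675
7       -675 7
-9      -675 7 -9

[-675, 7, -9]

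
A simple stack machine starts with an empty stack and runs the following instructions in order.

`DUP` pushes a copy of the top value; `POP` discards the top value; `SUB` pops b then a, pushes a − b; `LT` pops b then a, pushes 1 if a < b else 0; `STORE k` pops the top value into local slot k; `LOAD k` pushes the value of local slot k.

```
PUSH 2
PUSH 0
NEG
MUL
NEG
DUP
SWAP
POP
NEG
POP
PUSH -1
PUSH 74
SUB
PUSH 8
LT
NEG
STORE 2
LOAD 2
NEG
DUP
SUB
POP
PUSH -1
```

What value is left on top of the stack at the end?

PUSH 2  -> [2]
PUSH 0  -> [2, 0]
NEG     -> [2, 0]
MUL     -> [0]
NEG     -> [0]
DUP     -> [0, 0]
SWAP    -> [0, 0]
POP     -> [0]
NEG     -> [0]
POP     -> []
PUSH -1 -> [-1]
PUSH 74 -> [-1, 74]
SUB     -> [-75]
PUSH 8  -> [-75, 8]
LT      -> [1]
NEG     -> [-1]
STORE 2 -> []
LOAD 2  -> [-1]
NEG     -> [1]
DUP     -> [1, 1]
SUB     -> [0]
POP     -> []
PUSH -1 -> [-1]

-1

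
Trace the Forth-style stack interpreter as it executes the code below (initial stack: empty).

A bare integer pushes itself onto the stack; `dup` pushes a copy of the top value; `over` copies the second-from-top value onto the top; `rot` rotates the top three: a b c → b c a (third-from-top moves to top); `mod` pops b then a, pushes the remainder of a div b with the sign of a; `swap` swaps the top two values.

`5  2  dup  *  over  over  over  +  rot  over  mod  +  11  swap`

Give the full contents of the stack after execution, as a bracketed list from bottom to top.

[5, 5, 11, 13]

5     5
2     5 2
dup   5 2 2
*     5 4
over  5 4 5
over  5 4 5 4
over  5 4 5 4 5
+     5 4 5 9
rot   5 5 9 4
over  5 5 9 4 9
mod   5 5 9 4
+     5 5 13
11    5 5 13 11
swap  5 5 11 13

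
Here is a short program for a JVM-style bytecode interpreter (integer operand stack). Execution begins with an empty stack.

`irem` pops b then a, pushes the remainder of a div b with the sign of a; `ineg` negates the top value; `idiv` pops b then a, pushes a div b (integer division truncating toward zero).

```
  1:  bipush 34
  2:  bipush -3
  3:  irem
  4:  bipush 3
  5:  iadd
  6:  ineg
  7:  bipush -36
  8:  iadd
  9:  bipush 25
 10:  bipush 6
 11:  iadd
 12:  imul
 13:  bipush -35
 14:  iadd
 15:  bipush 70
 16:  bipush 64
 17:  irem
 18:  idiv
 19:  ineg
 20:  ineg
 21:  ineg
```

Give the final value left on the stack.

212

bipush 34  -> [34]
bipush -3  -> [34, -3]
irem       -> [1]
bipush 3   -> [1, 3]
iadd       -> [4]
ineg       -> [-4]
bipush -36 -> [-4, -36]
iadd       -> [-40]
bipush 25  -> [-40, 25]
bipush 6   -> [-40, 25, 6]
iadd       -> [-40, 31]
imul       -> [-1240]
bipush -35 -> [-1240, -35]
iadd       -> [-1275]
bipush 70  -> [-1275, 70]
bipush 64  -> [-1275, 70, 64]
irem       -> [-1275, 6]
idiv       -> [-212]
ineg       -> [212]
ineg       -> [-212]
ineg       -> [212]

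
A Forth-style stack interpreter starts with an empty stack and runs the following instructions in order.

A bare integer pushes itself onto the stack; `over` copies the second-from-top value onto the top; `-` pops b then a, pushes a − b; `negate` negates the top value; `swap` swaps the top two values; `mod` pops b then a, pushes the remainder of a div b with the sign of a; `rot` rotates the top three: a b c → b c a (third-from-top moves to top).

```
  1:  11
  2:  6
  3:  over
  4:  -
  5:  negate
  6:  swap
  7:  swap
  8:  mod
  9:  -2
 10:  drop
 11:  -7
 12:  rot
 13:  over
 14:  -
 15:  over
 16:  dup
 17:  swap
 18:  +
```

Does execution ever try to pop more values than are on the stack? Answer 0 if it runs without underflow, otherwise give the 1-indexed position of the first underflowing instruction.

12

11     : [11]
6      : [11, 6]
over   : [11, 6, 11]
-      : [11, -5]
negate : [11, 5]
swap   : [5, 11]
swap   : [11, 5]
mod    : [1]
-2     : [1, -2]
drop   : [1]
-7     : [1, -7]
rot  — needs 3 operands, stack has 2 → underflow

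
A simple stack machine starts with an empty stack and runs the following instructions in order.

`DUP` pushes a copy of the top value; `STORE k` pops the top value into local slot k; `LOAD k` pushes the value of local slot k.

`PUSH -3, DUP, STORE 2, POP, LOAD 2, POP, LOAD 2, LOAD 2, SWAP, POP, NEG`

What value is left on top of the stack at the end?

PUSH -3 → -3
DUP     → -3 -3
STORE 2 → -3
POP     → (empty)
LOAD 2  → -3
POP     → (empty)
LOAD 2  → -3
LOAD 2  → -3 -3
SWAP    → -3 -3
POP     → -3
NEG     → 3

3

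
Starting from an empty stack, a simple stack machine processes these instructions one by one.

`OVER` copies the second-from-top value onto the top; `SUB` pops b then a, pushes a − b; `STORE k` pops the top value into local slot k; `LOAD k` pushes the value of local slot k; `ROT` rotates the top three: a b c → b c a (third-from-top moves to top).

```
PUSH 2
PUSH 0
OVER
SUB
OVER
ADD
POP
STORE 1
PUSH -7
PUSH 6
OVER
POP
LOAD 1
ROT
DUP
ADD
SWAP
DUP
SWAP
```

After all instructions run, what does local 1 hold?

PUSH 2   2
PUSH 0   2 0
OVER     2 0 2
SUB      2 -2
OVER     2 -2 2
ADD      2 0
POP      2
STORE 1  (empty)
PUSH -7  -7
PUSH 6   -7 6
OVER     -7 6 -7
POP      -7 6
LOAD 1   -7 6 2
ROT      6 2 -7
DUP      6 2 -7 -7
ADD      6 2 -14
SWAP     6 -14 2
DUP      6 -14 2 2
SWAP     6 -14 2 2

2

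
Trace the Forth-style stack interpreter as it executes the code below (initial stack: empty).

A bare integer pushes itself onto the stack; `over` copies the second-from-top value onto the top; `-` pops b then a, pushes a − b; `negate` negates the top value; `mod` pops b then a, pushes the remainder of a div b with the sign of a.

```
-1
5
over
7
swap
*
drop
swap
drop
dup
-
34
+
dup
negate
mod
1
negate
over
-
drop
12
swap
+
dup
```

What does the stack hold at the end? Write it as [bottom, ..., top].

[12, 12]

-1      -1
5       -1 5
over    -1 5 -1
7       -1 5 -1 7
swap    -1 5 7 -1
*       -1 5 -7
drop    -1 5
swap    5 -1
drop    5
dup     5 5
-       0
34      0 34
+       34
dup     34 34
negate  34 -34
mod     0
1       0 1
negate  0 -1
over    0 -1 0
-       0 -1
drop    0
12      0 12
swap    12 0
+       12
dup     12 12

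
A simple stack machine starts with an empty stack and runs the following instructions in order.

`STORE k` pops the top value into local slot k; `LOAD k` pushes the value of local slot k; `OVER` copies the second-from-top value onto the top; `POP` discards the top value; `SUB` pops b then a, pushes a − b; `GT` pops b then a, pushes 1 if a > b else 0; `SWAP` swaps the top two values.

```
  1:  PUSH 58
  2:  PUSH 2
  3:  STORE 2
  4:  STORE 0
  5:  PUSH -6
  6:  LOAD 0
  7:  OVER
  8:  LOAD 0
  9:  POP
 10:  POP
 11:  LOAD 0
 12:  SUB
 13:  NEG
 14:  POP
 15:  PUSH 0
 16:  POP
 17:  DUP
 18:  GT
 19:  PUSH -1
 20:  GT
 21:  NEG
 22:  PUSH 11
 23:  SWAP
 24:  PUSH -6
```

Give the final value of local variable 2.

PUSH 58  [58]
PUSH 2   [58, 2]
STORE 2  [58]
STORE 0  []
PUSH -6  [-6]
LOAD 0   [-6, 58]
OVER     [-6, 58, -6]
LOAD 0   [-6, 58, -6, 58]
POP      [-6, 58, -6]
POP      [-6, 58]
LOAD 0   [-6, 58, 58]
SUB      [-6, 0]
NEG      [-6, 0]
POP      [-6]
PUSH 0   [-6, 0]
POP      [-6]
DUP      [-6, -6]
GT       [0]
PUSH -1  [0, -1]
GT       [1]
NEG      [-1]
PUSH 11  [-1, 11]
SWAP     [11, -1]
PUSH -6  [11, -1, -6]

2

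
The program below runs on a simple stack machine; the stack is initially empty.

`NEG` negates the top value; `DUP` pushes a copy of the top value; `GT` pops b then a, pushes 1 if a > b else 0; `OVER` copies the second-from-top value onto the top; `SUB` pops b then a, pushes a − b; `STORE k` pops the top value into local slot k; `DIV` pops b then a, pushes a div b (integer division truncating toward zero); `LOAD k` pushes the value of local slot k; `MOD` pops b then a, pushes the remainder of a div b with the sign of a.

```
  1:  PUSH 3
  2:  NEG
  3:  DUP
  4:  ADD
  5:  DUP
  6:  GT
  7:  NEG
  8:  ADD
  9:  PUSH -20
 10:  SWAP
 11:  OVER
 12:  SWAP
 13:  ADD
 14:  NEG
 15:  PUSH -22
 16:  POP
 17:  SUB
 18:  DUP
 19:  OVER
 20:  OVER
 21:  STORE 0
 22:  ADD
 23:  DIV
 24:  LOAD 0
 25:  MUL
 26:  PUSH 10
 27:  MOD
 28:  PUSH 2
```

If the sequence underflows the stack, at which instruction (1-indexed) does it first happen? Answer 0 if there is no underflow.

8

PUSH 3 : [3]
NEG    : [-3]
DUP    : [-3, -3]
ADD    : [-6]
DUP    : [-6, -6]
GT     : [0]
NEG    : [0]
ADD  — needs 2 operands, stack has 1 → underflow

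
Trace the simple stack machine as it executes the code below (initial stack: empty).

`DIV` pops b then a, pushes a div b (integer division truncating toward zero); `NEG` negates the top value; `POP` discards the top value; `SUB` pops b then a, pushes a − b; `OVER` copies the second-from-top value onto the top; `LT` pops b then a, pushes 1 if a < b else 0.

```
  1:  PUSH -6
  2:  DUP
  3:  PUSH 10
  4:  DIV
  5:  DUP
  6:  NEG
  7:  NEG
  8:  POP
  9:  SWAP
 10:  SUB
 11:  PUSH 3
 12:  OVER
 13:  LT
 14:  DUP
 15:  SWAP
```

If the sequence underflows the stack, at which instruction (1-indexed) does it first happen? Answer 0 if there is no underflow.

PUSH -6 → [-6]
DUP     → [-6, -6]
PUSH 10 → [-6, -6, 10]
DIV     → [-6, 0]
DUP     → [-6, 0, 0]
NEG     → [-6, 0, 0]
NEG     → [-6, 0, 0]
POP     → [-6, 0]
SWAP    → [0, -6]
SUB     → [6]
PUSH 3  → [6, 3]
OVER    → [6, 3, 6]
LT      → [6, 1]
DUP     → [6, 1, 1]
SWAP    → [6, 1, 1]

0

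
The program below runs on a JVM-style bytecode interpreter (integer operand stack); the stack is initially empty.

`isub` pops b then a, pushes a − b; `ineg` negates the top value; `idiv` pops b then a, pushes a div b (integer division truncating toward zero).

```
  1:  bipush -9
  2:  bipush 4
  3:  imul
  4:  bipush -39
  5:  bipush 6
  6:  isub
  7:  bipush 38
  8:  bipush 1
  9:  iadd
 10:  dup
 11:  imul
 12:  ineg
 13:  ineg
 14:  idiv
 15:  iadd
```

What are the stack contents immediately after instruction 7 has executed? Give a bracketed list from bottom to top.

[-36, -45, 38]

bipush -9  → [-9]
bipush 4   → [-9, 4]
imul       → [-36]
bipush -39 → [-36, -39]
bipush 6   → [-36, -39, 6]
isub       → [-36, -45]
bipush 38  → [-36, -45, 38]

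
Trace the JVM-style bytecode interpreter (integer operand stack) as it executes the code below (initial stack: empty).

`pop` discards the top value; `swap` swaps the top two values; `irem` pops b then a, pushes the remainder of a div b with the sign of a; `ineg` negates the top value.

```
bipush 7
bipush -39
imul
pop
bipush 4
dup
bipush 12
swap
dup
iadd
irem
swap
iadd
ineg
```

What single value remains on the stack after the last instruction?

bipush 7   : 7
bipush -39 : 7 -39
imul       : -273
pop        : (empty)
bipush 4   : 4
dup        : 4 4
bipush 12  : 4 4 12
swap       : 4 12 4
dup        : 4 12 4 4
iadd       : 4 12 8
irem       : 4 4
swap       : 4 4
iadd       : 8
ineg       : -8

-8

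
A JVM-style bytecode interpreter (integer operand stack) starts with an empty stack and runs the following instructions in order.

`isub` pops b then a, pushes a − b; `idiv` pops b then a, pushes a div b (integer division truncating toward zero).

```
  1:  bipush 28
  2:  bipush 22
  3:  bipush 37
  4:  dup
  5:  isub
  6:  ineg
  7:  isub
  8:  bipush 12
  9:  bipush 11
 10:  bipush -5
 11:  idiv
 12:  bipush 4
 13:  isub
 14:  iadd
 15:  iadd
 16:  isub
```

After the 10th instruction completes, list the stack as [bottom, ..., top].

[28, 22, 12, 11, -5]

bipush 28  28
bipush 22  28 22
bipush 37  28 22 37
dup        28 22 37 37
isub       28 22 0
ineg       28 22 0
isub       28 22
bipush 12  28 22 12
bipush 11  28 22 12 11
bipush -5  28 22 12 11 -5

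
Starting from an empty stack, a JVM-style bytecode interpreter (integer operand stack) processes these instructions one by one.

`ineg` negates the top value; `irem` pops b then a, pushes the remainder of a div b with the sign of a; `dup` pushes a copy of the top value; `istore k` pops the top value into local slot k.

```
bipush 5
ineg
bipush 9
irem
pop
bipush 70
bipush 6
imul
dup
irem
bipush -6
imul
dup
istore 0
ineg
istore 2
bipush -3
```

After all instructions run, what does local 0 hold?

0

bipush 5  -> [5]
ineg      -> [-5]
bipush 9  -> [-5, 9]
irem      -> [-5]
pop       -> []
bipush 70 -> [70]
bipush 6  -> [70, 6]
imul      -> [420]
dup       -> [420, 420]
irem      -> [0]
bipush -6 -> [0, -6]
imul      -> [0]
dup       -> [0, 0]
istore 0  -> [0]
ineg      -> [0]
istore 2  -> []
bipush -3 -> [-3]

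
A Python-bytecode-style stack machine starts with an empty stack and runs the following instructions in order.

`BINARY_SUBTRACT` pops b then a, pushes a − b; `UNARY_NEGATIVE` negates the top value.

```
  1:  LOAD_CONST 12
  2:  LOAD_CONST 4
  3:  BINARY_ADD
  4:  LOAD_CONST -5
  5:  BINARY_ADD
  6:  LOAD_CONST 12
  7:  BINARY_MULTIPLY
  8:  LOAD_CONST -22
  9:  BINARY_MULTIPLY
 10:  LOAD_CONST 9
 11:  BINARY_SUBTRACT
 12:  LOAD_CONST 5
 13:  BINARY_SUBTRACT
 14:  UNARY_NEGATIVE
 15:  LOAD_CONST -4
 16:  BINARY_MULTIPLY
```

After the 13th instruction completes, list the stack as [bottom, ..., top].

LOAD_CONST 12    12
LOAD_CONST 4     12 4
BINARY_ADD       16
LOAD_CONST -5    16 -5
BINARY_ADD       11
LOAD_CONST 12    11 12
BINARY_MULTIPLY  132
LOAD_CONST -22   132 -22
BINARY_MULTIPLY  -2904
LOAD_CONST 9     -2904 9
BINARY_SUBTRACT  -2913
LOAD_CONST 5     -2913 5
BINARY_SUBTRACT  -2918

[-2918]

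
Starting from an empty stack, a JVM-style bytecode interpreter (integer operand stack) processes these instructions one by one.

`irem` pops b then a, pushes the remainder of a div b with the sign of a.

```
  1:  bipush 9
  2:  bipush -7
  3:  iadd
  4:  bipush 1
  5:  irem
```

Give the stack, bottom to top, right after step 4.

[2, 1]

bipush 9   9
bipush -7  9 -7
iadd       2
bipush 1   2 1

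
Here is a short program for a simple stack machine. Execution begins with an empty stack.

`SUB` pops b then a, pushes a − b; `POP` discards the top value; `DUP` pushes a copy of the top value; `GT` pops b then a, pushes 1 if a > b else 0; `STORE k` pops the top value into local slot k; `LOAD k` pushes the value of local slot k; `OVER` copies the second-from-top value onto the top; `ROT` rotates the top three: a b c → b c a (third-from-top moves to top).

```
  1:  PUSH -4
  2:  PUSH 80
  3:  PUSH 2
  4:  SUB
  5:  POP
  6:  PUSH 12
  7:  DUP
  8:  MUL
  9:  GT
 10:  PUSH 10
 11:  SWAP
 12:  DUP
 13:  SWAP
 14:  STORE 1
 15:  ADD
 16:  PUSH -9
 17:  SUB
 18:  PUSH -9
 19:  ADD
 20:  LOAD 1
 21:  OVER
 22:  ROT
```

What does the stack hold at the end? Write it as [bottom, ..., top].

PUSH -4 -> [-4]
PUSH 80 -> [-4, 80]
PUSH 2  -> [-4, 80, 2]
SUB     -> [-4, 78]
POP     -> [-4]
PUSH 12 -> [-4, 12]
DUP     -> [-4, 12, 12]
MUL     -> [-4, 144]
GT      -> [0]
PUSH 10 -> [0, 10]
SWAP    -> [10, 0]
DUP     -> [10, 0, 0]
SWAP    -> [10, 0, 0]
STORE 1 -> [10, 0]
ADD     -> [10]
PUSH -9 -> [10, -9]
SUB     -> [19]
PUSH -9 -> [19, -9]
ADD     -> [10]
LOAD 1  -> [10, 0]
OVER    -> [10, 0, 10]
ROT     -> [0, 10, 10]

[0, 10, 10]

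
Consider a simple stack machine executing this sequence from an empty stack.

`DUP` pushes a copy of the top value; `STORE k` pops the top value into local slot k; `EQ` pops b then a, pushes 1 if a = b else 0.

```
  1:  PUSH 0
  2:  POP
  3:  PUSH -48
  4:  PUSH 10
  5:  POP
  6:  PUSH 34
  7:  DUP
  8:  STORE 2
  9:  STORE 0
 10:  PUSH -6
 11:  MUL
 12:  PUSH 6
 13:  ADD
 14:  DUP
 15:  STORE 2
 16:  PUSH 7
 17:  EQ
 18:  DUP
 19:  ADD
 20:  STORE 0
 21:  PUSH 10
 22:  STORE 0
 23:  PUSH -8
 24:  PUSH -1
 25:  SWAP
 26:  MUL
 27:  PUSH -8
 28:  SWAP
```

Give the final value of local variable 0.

PUSH 0   -> 0
POP      -> (empty)
PUSH -48 -> -48
PUSH 10  -> -48 10
POP      -> -48
PUSH 34  -> -48 34
DUP      -> -48 34 34
STORE 2  -> -48 34
STORE 0  -> -48
PUSH -6  -> -48 -6
MUL      -> 288
PUSH 6   -> 288 6
ADD      -> 294
DUP      -> 294 294
STORE 2  -> 294
PUSH 7   -> 294 7
EQ       -> 0
DUP      -> 0 0
ADD      -> 0
STORE 0  -> (empty)
PUSH 10  -> 10
STORE 0  -> (empty)
PUSH -8  -> -8
PUSH -1  -> -8 -1
SWAP     -> -1 -8
MUL      -> 8
PUSH -8  -> 8 -8
SWAP     -> -8 8

10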